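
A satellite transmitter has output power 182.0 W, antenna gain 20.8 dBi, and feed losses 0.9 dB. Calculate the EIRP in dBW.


Pt = 182.0 W = 22.6007 dBW
EIRP = Pt_dBW + Gt - losses = 22.6007 + 20.8 - 0.9 = 42.5007 dBW

42.5007 dBW


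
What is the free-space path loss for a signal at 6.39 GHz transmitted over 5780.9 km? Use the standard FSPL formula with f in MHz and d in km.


f = 6.39 GHz = 6390.0000 MHz
d = 5780.9 km
FSPL = 32.44 + 20*log10(6390.0000) + 20*log10(5780.9)
FSPL = 32.44 + 76.1100 + 75.2399
FSPL = 183.7899 dB

183.7899 dB


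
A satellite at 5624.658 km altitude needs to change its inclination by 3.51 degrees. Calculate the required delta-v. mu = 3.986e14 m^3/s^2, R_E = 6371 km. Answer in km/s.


r = 11995.6580 km = 1.1995658e+07 m
V = sqrt(mu/r) = 5764.4332 m/s
di = 3.51 deg = 0.06126106 rad
dV = 2*V*sin(di/2) = 2*5764.4332*sin(0.03063053)
dV = 353.0801 m/s = 0.3530801 km/s

0.3531 km/s


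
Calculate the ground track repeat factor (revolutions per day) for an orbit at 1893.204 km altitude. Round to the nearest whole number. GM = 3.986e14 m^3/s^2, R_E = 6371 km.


r = 8.264204e+06 m
T = 2*pi*sqrt(r^3/mu) = 7476.7484 s = 124.6125 min
revs/day = 1440 / 124.6125 = 11.5558
Rounded: 12 revolutions per day

12 revolutions per day


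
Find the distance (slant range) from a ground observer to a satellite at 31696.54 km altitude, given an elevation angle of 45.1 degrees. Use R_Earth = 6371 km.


h = 31696.54 km, el = 45.1 deg
d = -R_E*sin(el) + sqrt((R_E*sin(el))^2 + 2*R_E*h + h^2)
d = -6371.0000*sin(0.7871435) + sqrt((6371.0000*0.7083398)^2 + 2*6371.0000*31696.54 + 31696.54^2)
d = 33288.1407 km

33288.1407 km


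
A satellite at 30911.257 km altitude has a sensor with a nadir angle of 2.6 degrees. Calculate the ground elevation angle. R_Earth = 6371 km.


r = R_E + alt = 37282.2570 km
Law of sines in the satellite / Earth-center / ground-point triangle:
  sin(nadir)/R_E = sin(90 + el)/r  =>  cos(el) = (r/R_E)*sin(nadir)
cos(el) = (37282.2570 / 6371.0000) * sin(2.6 deg) = 0.2654583
el = arccos(0.2654583) = 74.6058 deg
(Earth-central angle = 90 - nadir - el = 12.7942 deg)

74.6058 degrees


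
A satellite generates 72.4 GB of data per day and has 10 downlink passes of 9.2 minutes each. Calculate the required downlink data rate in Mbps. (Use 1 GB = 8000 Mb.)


total contact time = 10 * 9.2 * 60 = 5520.0000 s
data = 72.4 GB = 579200.0000 Mb
rate = 579200.0000 / 5520.0000 = 104.9275 Mbps

104.9275 Mbps


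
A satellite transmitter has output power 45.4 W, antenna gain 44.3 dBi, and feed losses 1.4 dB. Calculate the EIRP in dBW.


Pt = 45.4 W = 16.5706 dBW
EIRP = Pt_dBW + Gt - losses = 16.5706 + 44.3 - 1.4 = 59.4706 dBW

59.4706 dBW


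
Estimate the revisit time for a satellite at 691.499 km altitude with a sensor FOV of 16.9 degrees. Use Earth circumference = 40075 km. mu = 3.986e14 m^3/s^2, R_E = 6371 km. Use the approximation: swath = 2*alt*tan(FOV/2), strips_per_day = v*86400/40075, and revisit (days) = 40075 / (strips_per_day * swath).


swath = 2*691.499*tan(0.1474803) = 205.4567 km
v = sqrt(mu/r) = 7512.5858 m/s = 7.5126 km/s
strips/day = v*86400/40075 = 7.5126*86400/40075 = 16.1968
coverage/day = strips * swath = 16.1968 * 205.4567 = 3327.7452 km
revisit = 40075 / 3327.7452 = 12.0427 days

12.0427 days


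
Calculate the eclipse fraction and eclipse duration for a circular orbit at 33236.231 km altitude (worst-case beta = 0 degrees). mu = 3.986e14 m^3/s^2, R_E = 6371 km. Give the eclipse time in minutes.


r = 39607.2310 km
T = 1307.4398 min
Eclipse fraction = arcsin(R_E/r)/pi = arcsin(6371.0000/39607.2310)/pi
= arcsin(0.1608545)/pi = 0.05142498
Eclipse duration = 0.05142498 * 1307.4398 = 67.2351 min

67.2351 minutes


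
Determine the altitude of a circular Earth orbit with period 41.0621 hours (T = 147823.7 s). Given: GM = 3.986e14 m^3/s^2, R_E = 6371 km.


T = 147823.7 s
r = (mu*T^2/(4*pi^2))^(1/3) = (3.986e14 * 147823.7^2 / (4*pi^2))^(1/3)
r = 6.0425729e+07 m = 60425.7289 km
alt = r - R_E = 60425.7289 - 6371 = 54054.7289 km

54054.7289 km


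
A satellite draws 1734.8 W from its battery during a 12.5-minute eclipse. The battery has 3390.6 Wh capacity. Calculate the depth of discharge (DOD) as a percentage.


E_used = P * t / 60 = 1734.8 * 12.5 / 60 = 361.4167 Wh
DOD = E_used / E_total * 100 = 361.4167 / 3390.6 * 100
DOD = 10.6594 %

10.6594 %


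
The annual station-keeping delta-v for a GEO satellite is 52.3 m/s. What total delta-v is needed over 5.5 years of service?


dV = rate * years = 52.3 * 5.5
dV = 287.6500 m/s

287.6500 m/s


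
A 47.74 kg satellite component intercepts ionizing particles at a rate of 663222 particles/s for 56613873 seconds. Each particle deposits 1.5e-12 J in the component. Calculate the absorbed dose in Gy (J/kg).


Total energy deposited = rate * time * E_per
  = 663222 * 56613873 * 1.5e-12 = 56.3213 J
Dose = E_total / mass = 56.3213 / 47.74
Dose = 1.1798 Gy

1.1798 Gy


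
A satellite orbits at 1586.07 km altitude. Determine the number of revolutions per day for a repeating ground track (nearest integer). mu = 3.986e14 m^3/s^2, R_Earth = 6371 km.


r = 7.95707e+06 m
T = 2*pi*sqrt(r^3/mu) = 7063.8422 s = 117.7307 min
revs/day = 1440 / 117.7307 = 12.2313
Rounded: 12 revolutions per day

12 revolutions per day


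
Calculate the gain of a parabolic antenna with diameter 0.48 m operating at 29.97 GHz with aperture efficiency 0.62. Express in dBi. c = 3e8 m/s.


lambda = c/f = 3e8 / 2.997e+10 = 0.01001001 m
G = eta*(pi*D/lambda)^2 = 0.62*(pi*0.48/0.01001001)^2
G = 14070.3495 (linear)
G = 10*log10(14070.3495) = 41.4830 dBi

41.4830 dBi


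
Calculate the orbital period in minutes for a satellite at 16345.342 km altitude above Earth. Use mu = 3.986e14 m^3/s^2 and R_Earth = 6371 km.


r = 22716.3420 km = 2.2716342e+07 m
T = 2*pi*sqrt(r^3/mu) = 2*pi*sqrt(1.1722364e+22 / 3.986e14)
T = 34073.6626 s = 567.8944 min

567.8944 minutes


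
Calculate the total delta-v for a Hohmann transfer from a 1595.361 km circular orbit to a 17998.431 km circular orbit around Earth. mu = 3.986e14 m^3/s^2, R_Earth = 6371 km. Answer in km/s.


r1 = 7966.3610 km = 7.966361e+06 m
r2 = 24369.4310 km = 2.4369431e+07 m
dv1 = sqrt(mu/r1)*(sqrt(2*r2/(r1+r2)) - 1) = 1610.7256 m/s
dv2 = sqrt(mu/r2)*(1 - sqrt(2*r1/(r1+r2))) = 1205.4300 m/s
total dv = |dv1| + |dv2| = 1610.7256 + 1205.4300 = 2816.1556 m/s = 2.8162 km/s

2.8162 km/s


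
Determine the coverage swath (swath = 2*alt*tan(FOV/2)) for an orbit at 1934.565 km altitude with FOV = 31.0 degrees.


FOV = 31.0 deg = 0.5410521 rad
swath = 2 * alt * tan(FOV/2) = 2 * 1934.565 * tan(0.270526)
swath = 2 * 1934.565 * 0.2773245
swath = 1073.0047 km

1073.0047 km


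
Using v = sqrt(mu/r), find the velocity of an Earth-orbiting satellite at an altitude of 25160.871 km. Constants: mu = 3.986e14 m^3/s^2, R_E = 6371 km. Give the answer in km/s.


r = R_E + alt = 6371.0 + 25160.871 = 31531.8710 km = 3.1531871e+07 m
v = sqrt(mu/r) = sqrt(3.986e14 / 3.1531871e+07) = 3555.4435 m/s = 3.5554 km/s

3.5554 km/s


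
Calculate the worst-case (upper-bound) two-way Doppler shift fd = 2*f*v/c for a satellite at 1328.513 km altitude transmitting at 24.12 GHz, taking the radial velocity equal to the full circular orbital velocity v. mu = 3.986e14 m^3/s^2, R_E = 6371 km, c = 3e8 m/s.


r = 7.699513e+06 m
v = sqrt(mu/r) = 7195.1031 m/s (worst-case radial velocity)
f = 24.12 GHz = 2.412e+10 Hz
fd = 2*f*v/c = 2*2.412e+10*7195.1031/3.0e+08
fd = 1.1569726e+06 Hz

1.1570e+06 Hz


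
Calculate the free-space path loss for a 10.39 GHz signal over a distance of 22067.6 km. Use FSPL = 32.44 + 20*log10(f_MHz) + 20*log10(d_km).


f = 10.39 GHz = 10390.0000 MHz
d = 22067.6 km
FSPL = 32.44 + 20*log10(10390.0000) + 20*log10(22067.6)
FSPL = 32.44 + 80.3323 + 86.8751
FSPL = 199.6474 dB

199.6474 dB


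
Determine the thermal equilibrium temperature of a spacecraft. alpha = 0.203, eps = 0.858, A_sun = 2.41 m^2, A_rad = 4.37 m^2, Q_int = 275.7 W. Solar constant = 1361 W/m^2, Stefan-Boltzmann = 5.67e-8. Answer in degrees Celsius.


Numerator = alpha*S*A_sun + Q_int = 0.203*1361*2.41 + 275.7 = 941.5420 W
Denominator = eps*sigma*A_rad = 0.858*5.67e-8*4.37 = 2.1259438e-07 W/K^4
T^4 = 4.428819e+09 K^4
T = 257.9717 K = -15.1783 C

-15.1783 degrees Celsius


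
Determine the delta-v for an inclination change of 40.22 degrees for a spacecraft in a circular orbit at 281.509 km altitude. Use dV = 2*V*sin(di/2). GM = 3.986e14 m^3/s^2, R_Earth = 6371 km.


r = 6652.5090 km = 6.652509e+06 m
V = sqrt(mu/r) = 7740.6229 m/s
di = 40.22 deg = 0.7019714 rad
dV = 2*V*sin(di/2) = 2*7740.6229*sin(0.3509857)
dV = 5322.8176 m/s = 5.3228 km/s

5.3228 km/s


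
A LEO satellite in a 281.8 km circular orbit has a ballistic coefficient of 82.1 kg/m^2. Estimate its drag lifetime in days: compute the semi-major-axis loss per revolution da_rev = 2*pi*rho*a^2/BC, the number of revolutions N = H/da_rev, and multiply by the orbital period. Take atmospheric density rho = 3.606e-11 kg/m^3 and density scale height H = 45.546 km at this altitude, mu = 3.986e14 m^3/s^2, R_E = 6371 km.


a = R_E + alt = 6652.8000 km = 6.6528e+06 m
da_rev = 2*pi*rho*a^2/BC = 2*pi*3.606e-11*(6.6528e+06)^2/82.1 = 122.143784 m per revolution
N = H/da_rev = 45546.0000 m / 122.143784 m = 372.8884 revolutions
P = 2*pi*sqrt(a^3/mu) = 5400.3004 s
lifetime = N*P = 372.8884 * 5400.3004 = 2.0137094e+06 s = 23.3068 days

23.3068 days


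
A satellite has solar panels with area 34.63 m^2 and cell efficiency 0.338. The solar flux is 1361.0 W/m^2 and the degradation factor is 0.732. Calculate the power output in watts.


P = area * eta * S * degradation
P = 34.63 * 0.338 * 1361.0 * 0.732
P = 11661.0699 W

11661.0699 W


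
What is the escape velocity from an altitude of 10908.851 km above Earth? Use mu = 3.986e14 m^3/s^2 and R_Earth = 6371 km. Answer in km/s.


r = 6371.0 + 10908.851 = 17279.8510 km = 1.7279851e+07 m
v_esc = sqrt(2*mu/r) = sqrt(2*3.986e14 / 1.7279851e+07)
v_esc = 6792.2498 m/s = 6.7922 km/s

6.7922 km/s


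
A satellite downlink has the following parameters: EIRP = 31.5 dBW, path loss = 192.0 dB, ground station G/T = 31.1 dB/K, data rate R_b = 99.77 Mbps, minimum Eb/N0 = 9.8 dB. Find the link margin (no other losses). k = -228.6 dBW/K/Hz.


C/N0 = EIRP - FSPL + G/T - k = 31.5 - 192.0 + 31.1 - (-228.6)
C/N0 = 99.2000 dB-Hz
R_b = 99.77 Mbps = 9.977e+07 bps -> 10*log10(R_b) = 79.9900 dB-Hz
Eb/N0 = C/N0 - 10*log10(R_b) = 99.2000 - 79.9900 = 19.2100 dB
Margin = Eb/N0 - Eb/N0_req = 19.2100 - 9.8 = 9.4100 dB (link closes)

9.4100 dB


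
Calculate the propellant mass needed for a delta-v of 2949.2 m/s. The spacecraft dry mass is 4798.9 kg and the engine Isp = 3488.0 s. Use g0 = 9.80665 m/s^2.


ve = Isp * g0 = 3488.0 * 9.80665 = 34205.595200 m/s
mass ratio = exp(dv/ve) = exp(2949.2/34205.595200) = 1.09004591
m_prop = m_dry * (mr - 1) = 4798.9 * (1.09004591 - 1)
m_prop = 432.1213 kg

432.1213 kg


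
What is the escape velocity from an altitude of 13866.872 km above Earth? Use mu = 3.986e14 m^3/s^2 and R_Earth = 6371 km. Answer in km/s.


r = 6371.0 + 13866.872 = 20237.8720 km = 2.0237872e+07 m
v_esc = sqrt(2*mu/r) = sqrt(2*3.986e14 / 2.0237872e+07)
v_esc = 6276.2643 m/s = 6.2763 km/s

6.2763 km/s


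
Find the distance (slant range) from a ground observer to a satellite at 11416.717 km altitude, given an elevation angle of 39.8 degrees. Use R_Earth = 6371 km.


h = 11416.717 km, el = 39.8 deg
d = -R_E*sin(el) + sqrt((R_E*sin(el))^2 + 2*R_E*h + h^2)
d = -6371.0000*sin(0.694641) + sqrt((6371.0000*0.6401097)^2 + 2*6371.0000*11416.717 + 11416.717^2)
d = 13022.8684 km

13022.8684 km


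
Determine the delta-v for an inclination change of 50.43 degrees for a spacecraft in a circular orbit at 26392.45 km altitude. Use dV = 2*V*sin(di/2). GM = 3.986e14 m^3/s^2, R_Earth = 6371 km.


r = 32763.4500 km = 3.276345e+07 m
V = sqrt(mu/r) = 3487.9788 m/s
di = 50.43 deg = 0.8801695 rad
dV = 2*V*sin(di/2) = 2*3487.9788*sin(0.4400848)
dV = 2971.8707 m/s = 2.9719 km/s

2.9719 km/s


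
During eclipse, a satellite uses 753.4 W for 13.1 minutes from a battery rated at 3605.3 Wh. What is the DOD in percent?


E_used = P * t / 60 = 753.4 * 13.1 / 60 = 164.4923 Wh
DOD = E_used / E_total * 100 = 164.4923 / 3605.3 * 100
DOD = 4.5625 %

4.5625 %


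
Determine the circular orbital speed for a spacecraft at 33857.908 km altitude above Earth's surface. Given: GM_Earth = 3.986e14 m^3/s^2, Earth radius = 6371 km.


r = R_E + alt = 6371.0 + 33857.908 = 40228.9080 km = 4.0228908e+07 m
v = sqrt(mu/r) = sqrt(3.986e14 / 4.0228908e+07) = 3147.7449 m/s = 3.1477 km/s

3.1477 km/s


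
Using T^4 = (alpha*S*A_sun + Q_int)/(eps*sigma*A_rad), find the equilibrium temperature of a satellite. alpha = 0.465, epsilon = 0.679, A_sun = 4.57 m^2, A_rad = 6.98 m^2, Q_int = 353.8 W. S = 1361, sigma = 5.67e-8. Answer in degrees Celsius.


Numerator = alpha*S*A_sun + Q_int = 0.465*1361*4.57 + 353.8 = 3245.9931 W
Denominator = eps*sigma*A_rad = 0.679*5.67e-8*6.98 = 2.6872511e-07 W/K^4
T^4 = 1.2079232e+10 K^4
T = 331.5201 K = 58.3701 C

58.3701 degrees Celsius


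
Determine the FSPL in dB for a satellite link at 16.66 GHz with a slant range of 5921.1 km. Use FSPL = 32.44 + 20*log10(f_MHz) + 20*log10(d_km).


f = 16.66 GHz = 16660.0000 MHz
d = 5921.1 km
FSPL = 32.44 + 20*log10(16660.0000) + 20*log10(5921.1)
FSPL = 32.44 + 84.4335 + 75.4480
FSPL = 192.3215 dB

192.3215 dB


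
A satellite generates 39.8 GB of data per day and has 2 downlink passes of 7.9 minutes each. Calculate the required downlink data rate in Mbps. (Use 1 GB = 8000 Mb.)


total contact time = 2 * 7.9 * 60 = 948.0000 s
data = 39.8 GB = 318400.0000 Mb
rate = 318400.0000 / 948.0000 = 335.8650 Mbps

335.8650 Mbps


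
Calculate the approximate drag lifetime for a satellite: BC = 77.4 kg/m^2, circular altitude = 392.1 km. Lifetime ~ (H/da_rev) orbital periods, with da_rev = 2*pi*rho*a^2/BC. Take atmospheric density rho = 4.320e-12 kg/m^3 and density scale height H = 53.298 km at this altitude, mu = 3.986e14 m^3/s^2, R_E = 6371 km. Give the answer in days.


a = R_E + alt = 6763.1000 km = 6.7631e+06 m
da_rev = 2*pi*rho*a^2/BC = 2*pi*4.320e-12*(6.7631e+06)^2/77.4 = 16.040366 m per revolution
N = H/da_rev = 53298.0000 m / 16.040366 m = 3322.7421 revolutions
P = 2*pi*sqrt(a^3/mu) = 5535.1569 s
lifetime = N*P = 3322.7421 * 5535.1569 = 1.8391899e+07 s = 212.8692 days

212.8692 days


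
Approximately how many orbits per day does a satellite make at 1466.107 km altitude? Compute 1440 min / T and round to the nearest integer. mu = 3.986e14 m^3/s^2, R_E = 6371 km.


r = 7.837107e+06 m
T = 2*pi*sqrt(r^3/mu) = 6904.7011 s = 115.0784 min
revs/day = 1440 / 115.0784 = 12.5132
Rounded: 13 revolutions per day

13 revolutions per day


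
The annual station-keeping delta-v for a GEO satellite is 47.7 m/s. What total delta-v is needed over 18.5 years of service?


dV = rate * years = 47.7 * 18.5
dV = 882.4500 m/s

882.4500 m/s


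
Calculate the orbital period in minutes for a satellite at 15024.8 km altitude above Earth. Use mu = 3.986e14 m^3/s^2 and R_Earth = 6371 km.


r = 21395.8000 km = 2.13958e+07 m
T = 2*pi*sqrt(r^3/mu) = 2*pi*sqrt(9.7945748e+21 / 3.986e14)
T = 31146.1245 s = 519.1021 min

519.1021 minutes


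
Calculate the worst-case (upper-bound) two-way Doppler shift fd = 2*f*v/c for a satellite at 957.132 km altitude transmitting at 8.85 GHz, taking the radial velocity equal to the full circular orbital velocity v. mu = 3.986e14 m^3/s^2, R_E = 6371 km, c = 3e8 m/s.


r = 7.328132e+06 m
v = sqrt(mu/r) = 7375.1695 m/s (worst-case radial velocity)
f = 8.85 GHz = 8.85e+09 Hz
fd = 2*f*v/c = 2*8.85e+09*7375.1695/3.0e+08
fd = 435134.9999 Hz

435134.9999 Hz


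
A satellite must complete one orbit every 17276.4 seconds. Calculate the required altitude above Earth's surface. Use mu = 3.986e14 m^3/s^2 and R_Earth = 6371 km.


T = 17276.4 s
r = (mu*T^2/(4*pi^2))^(1/3) = (3.986e14 * 17276.4^2 / (4*pi^2))^(1/3)
r = 1.444424e+07 m = 14444.2397 km
alt = r - R_E = 14444.2397 - 6371 = 8073.2397 km

8073.2397 km


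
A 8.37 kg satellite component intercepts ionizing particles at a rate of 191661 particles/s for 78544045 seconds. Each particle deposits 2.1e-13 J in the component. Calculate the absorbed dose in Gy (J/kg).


Total energy deposited = rate * time * E_per
  = 191661 * 78544045 * 2.1e-13 = 3.1613 J
Dose = E_total / mass = 3.1613 / 8.37
Dose = 0.3776947 Gy

0.3777 Gy


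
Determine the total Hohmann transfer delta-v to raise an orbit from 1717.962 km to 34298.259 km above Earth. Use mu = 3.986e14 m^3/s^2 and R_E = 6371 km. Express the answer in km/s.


r1 = 8088.9620 km = 8.088962e+06 m
r2 = 40669.2590 km = 4.0669259e+07 m
dv1 = sqrt(mu/r1)*(sqrt(2*r2/(r1+r2)) - 1) = 2046.8819 m/s
dv2 = sqrt(mu/r2)*(1 - sqrt(2*r1/(r1+r2))) = 1327.3364 m/s
total dv = |dv1| + |dv2| = 2046.8819 + 1327.3364 = 3374.2183 m/s = 3.3742 km/s

3.3742 km/s


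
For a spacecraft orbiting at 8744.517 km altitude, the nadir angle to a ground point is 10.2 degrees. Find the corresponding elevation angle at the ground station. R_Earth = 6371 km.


r = R_E + alt = 15115.5170 km
Law of sines in the satellite / Earth-center / ground-point triangle:
  sin(nadir)/R_E = sin(90 + el)/r  =>  cos(el) = (r/R_E)*sin(nadir)
cos(el) = (15115.5170 / 6371.0000) * sin(10.2 deg) = 0.4201424
el = arccos(0.4201424) = 65.1564 deg
(Earth-central angle = 90 - nadir - el = 14.6436 deg)

65.1564 degrees


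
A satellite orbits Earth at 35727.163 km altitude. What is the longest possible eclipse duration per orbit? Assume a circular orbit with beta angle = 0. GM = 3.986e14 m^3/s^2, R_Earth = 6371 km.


r = 42098.1630 km
T = 1432.6981 min
Eclipse fraction = arcsin(R_E/r)/pi = arcsin(6371.0000/42098.1630)/pi
= arcsin(0.1513368)/pi = 0.04835779
Eclipse duration = 0.04835779 * 1432.6981 = 69.2821 min

69.2821 minutes


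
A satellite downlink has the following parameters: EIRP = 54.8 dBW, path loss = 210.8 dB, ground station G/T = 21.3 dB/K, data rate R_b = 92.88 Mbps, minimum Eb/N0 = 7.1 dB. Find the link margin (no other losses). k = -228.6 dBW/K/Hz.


C/N0 = EIRP - FSPL + G/T - k = 54.8 - 210.8 + 21.3 - (-228.6)
C/N0 = 93.9000 dB-Hz
R_b = 92.88 Mbps = 9.288e+07 bps -> 10*log10(R_b) = 79.6792 dB-Hz
Eb/N0 = C/N0 - 10*log10(R_b) = 93.9000 - 79.6792 = 14.2208 dB
Margin = Eb/N0 - Eb/N0_req = 14.2208 - 7.1 = 7.1208 dB (link closes)

7.1208 dB


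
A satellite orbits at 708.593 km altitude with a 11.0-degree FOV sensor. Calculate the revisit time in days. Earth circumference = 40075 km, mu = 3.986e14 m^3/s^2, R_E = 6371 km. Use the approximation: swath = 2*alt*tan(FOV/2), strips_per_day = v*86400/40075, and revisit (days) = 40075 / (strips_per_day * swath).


swath = 2*708.593*tan(0.09599311) = 136.4595 km
v = sqrt(mu/r) = 7503.5106 m/s = 7.5035 km/s
strips/day = v*86400/40075 = 7.5035*86400/40075 = 16.1773
coverage/day = strips * swath = 16.1773 * 136.4595 = 2207.5394 km
revisit = 40075 / 2207.5394 = 18.1537 days

18.1537 days


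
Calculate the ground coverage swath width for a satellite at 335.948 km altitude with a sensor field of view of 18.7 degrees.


FOV = 18.7 deg = 0.3263766 rad
swath = 2 * alt * tan(FOV/2) = 2 * 335.948 * tan(0.1631883)
swath = 2 * 335.948 * 0.1646525
swath = 110.6293 km

110.6293 km


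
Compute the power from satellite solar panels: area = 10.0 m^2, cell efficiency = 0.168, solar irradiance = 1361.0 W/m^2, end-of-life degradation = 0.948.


P = area * eta * S * degradation
P = 10.0 * 0.168 * 1361.0 * 0.948
P = 2167.5830 W

2167.5830 W


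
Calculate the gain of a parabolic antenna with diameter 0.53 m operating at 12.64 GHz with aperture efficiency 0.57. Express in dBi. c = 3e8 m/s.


lambda = c/f = 3e8 / 1.264e+10 = 0.02373418 m
G = eta*(pi*D/lambda)^2 = 0.57*(pi*0.53/0.02373418)^2
G = 2805.2914 (linear)
G = 10*log10(2805.2914) = 34.4798 dBi

34.4798 dBi


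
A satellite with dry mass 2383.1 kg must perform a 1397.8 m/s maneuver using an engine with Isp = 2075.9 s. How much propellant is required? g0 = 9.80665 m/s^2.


ve = Isp * g0 = 2075.9 * 9.80665 = 20357.624735 m/s
mass ratio = exp(dv/ve) = exp(1397.8/20357.624735) = 1.07107438
m_prop = m_dry * (mr - 1) = 2383.1 * (1.07107438 - 1)
m_prop = 169.3773 kg

169.3773 kg


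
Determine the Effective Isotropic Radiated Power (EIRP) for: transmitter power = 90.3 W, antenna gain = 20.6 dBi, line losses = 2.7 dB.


Pt = 90.3 W = 19.5569 dBW
EIRP = Pt_dBW + Gt - losses = 19.5569 + 20.6 - 2.7 = 37.4569 dBW

37.4569 dBW


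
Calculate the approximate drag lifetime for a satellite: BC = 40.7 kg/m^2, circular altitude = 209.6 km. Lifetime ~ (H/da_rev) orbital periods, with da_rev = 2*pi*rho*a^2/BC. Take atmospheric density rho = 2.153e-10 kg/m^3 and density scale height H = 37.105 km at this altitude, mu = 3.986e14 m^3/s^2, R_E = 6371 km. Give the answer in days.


a = R_E + alt = 6580.6000 km = 6.5806e+06 m
da_rev = 2*pi*rho*a^2/BC = 2*pi*2.153e-10*(6.5806e+06)^2/40.7 = 1439.330324 m per revolution
N = H/da_rev = 37105.0000 m / 1439.330324 m = 25.7793 revolutions
P = 2*pi*sqrt(a^3/mu) = 5312.6287 s
lifetime = N*P = 25.7793 * 5312.6287 = 136956.1130 s = 1.5851 days

1.5851 days


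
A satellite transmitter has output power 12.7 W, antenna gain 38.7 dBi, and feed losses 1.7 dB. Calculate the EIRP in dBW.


Pt = 12.7 W = 11.0380 dBW
EIRP = Pt_dBW + Gt - losses = 11.0380 + 38.7 - 1.7 = 48.0380 dBW

48.0380 dBW


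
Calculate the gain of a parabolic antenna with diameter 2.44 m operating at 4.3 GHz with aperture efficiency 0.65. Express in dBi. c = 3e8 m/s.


lambda = c/f = 3e8 / 4.3e+09 = 0.06976744 m
G = eta*(pi*D/lambda)^2 = 0.65*(pi*2.44/0.06976744)^2
G = 7846.7019 (linear)
G = 10*log10(7846.7019) = 38.9469 dBi

38.9469 dBi


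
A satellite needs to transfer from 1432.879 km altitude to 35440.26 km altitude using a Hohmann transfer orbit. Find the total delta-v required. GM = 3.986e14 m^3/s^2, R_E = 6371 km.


r1 = 7803.8790 km = 7.803879e+06 m
r2 = 41811.2600 km = 4.181126e+07 m
dv1 = sqrt(mu/r1)*(sqrt(2*r2/(r1+r2)) - 1) = 2131.4603 m/s
dv2 = sqrt(mu/r2)*(1 - sqrt(2*r1/(r1+r2))) = 1355.8571 m/s
total dv = |dv1| + |dv2| = 2131.4603 + 1355.8571 = 3487.3174 m/s = 3.4873 km/s

3.4873 km/s


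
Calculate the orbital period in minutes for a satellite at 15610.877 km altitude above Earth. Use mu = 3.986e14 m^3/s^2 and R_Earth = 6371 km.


r = 21981.8770 km = 2.1981877e+07 m
T = 2*pi*sqrt(r^3/mu) = 2*pi*sqrt(1.0621707e+22 / 3.986e14)
T = 32434.5877 s = 540.5765 min

540.5765 minutes


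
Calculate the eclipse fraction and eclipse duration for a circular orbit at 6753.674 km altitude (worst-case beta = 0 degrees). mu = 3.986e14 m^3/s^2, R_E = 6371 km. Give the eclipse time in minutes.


r = 13124.6740 km
T = 249.3979 min
Eclipse fraction = arcsin(R_E/r)/pi = arcsin(6371.0000/13124.6740)/pi
= arcsin(0.4854216)/pi = 0.1613339
Eclipse duration = 0.1613339 * 249.3979 = 40.2363 min

40.2363 minutes


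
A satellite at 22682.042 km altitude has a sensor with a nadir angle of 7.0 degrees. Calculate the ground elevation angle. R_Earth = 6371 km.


r = R_E + alt = 29053.0420 km
Law of sines in the satellite / Earth-center / ground-point triangle:
  sin(nadir)/R_E = sin(90 + el)/r  =>  cos(el) = (r/R_E)*sin(nadir)
cos(el) = (29053.0420 / 6371.0000) * sin(7.0 deg) = 0.5557487
el = arccos(0.5557487) = 56.2377 deg
(Earth-central angle = 90 - nadir - el = 26.7623 deg)

56.2377 degrees


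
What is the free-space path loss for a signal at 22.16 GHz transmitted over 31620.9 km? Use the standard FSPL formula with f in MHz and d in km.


f = 22.16 GHz = 22160.0000 MHz
d = 31620.9 km
FSPL = 32.44 + 20*log10(22160.0000) + 20*log10(31620.9)
FSPL = 32.44 + 86.9114 + 89.9995
FSPL = 209.3509 dB

209.3509 dB


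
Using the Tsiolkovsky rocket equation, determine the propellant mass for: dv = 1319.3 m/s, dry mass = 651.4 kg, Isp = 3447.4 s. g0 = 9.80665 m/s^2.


ve = Isp * g0 = 3447.4 * 9.80665 = 33807.445210 m/s
mass ratio = exp(dv/ve) = exp(1319.3/33807.445210) = 1.03979538
m_prop = m_dry * (mr - 1) = 651.4 * (1.03979538 - 1)
m_prop = 25.9227 kg

25.9227 kg


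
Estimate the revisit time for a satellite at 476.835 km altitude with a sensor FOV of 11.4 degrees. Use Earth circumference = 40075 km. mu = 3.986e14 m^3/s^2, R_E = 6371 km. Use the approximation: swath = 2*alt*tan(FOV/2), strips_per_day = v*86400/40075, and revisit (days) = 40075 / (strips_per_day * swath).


swath = 2*476.835*tan(0.09948377) = 95.1889 km
v = sqrt(mu/r) = 7629.4284 m/s = 7.6294 km/s
strips/day = v*86400/40075 = 7.6294*86400/40075 = 16.4487
coverage/day = strips * swath = 16.4487 * 95.1889 = 1565.7363 km
revisit = 40075 / 1565.7363 = 25.5950 days

25.5950 days


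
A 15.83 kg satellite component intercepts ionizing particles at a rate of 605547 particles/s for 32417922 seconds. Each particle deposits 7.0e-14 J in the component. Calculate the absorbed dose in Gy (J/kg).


Total energy deposited = rate * time * E_per
  = 605547 * 32417922 * 7.0e-14 = 1.3741 J
Dose = E_total / mass = 1.3741 / 15.83
Dose = 0.08680608 Gy

0.0868 Gy


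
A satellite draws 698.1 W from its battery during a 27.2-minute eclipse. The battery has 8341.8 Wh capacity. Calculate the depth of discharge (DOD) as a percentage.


E_used = P * t / 60 = 698.1 * 27.2 / 60 = 316.4720 Wh
DOD = E_used / E_total * 100 = 316.4720 / 8341.8 * 100
DOD = 3.7938 %

3.7938 %


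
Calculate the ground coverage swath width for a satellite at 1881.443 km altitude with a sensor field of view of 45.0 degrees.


FOV = 45.0 deg = 0.7853982 rad
swath = 2 * alt * tan(FOV/2) = 2 * 1881.443 * tan(0.3926991)
swath = 2 * 1881.443 * 0.4142136
swath = 1558.6384 km

1558.6384 km


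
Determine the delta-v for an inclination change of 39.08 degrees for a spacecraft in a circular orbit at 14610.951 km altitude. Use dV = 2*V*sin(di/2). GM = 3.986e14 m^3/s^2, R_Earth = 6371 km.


r = 20981.9510 km = 2.0981951e+07 m
V = sqrt(mu/r) = 4358.5869 m/s
di = 39.08 deg = 0.6820747 rad
dV = 2*V*sin(di/2) = 2*4358.5869*sin(0.3410373)
dV = 2915.5884 m/s = 2.9156 km/s

2.9156 km/s


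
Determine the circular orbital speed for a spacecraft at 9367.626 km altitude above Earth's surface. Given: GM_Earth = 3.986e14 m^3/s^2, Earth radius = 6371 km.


r = R_E + alt = 6371.0 + 9367.626 = 15738.6260 km = 1.5738626e+07 m
v = sqrt(mu/r) = sqrt(3.986e14 / 1.5738626e+07) = 5032.5169 m/s = 5.0325 km/s

5.0325 km/s


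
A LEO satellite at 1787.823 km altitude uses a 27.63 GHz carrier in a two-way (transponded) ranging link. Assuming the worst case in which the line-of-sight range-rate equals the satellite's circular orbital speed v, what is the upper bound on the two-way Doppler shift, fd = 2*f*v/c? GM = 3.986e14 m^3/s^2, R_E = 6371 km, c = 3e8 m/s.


r = 8.158823e+06 m
v = sqrt(mu/r) = 6989.6413 m/s (worst-case radial velocity)
f = 27.63 GHz = 2.763e+10 Hz
fd = 2*f*v/c = 2*2.763e+10*6989.6413/3.0e+08
fd = 1.2874919e+06 Hz

1.2875e+06 Hz


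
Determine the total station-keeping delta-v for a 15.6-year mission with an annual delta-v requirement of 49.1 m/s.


dV = rate * years = 49.1 * 15.6
dV = 765.9600 m/s

765.9600 m/s


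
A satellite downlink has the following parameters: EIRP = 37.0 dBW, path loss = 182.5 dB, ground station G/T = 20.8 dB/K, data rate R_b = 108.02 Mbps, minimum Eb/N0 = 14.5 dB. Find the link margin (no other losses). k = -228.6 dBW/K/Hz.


C/N0 = EIRP - FSPL + G/T - k = 37.0 - 182.5 + 20.8 - (-228.6)
C/N0 = 103.9000 dB-Hz
R_b = 108.02 Mbps = 1.0802e+08 bps -> 10*log10(R_b) = 80.3350 dB-Hz
Eb/N0 = C/N0 - 10*log10(R_b) = 103.9000 - 80.3350 = 23.5650 dB
Margin = Eb/N0 - Eb/N0_req = 23.5650 - 14.5 = 9.0650 dB (link closes)

9.0650 dB


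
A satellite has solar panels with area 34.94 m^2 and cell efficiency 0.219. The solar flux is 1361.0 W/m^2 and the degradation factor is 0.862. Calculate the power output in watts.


P = area * eta * S * degradation
P = 34.94 * 0.219 * 1361.0 * 0.862
P = 8977.0244 W

8977.0244 W


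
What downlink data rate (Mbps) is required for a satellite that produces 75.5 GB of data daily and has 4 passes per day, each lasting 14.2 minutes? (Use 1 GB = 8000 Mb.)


total contact time = 4 * 14.2 * 60 = 3408.0000 s
data = 75.5 GB = 604000.0000 Mb
rate = 604000.0000 / 3408.0000 = 177.2300 Mbps

177.2300 Mbps


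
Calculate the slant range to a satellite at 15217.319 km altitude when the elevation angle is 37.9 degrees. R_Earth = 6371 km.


h = 15217.319 km, el = 37.9 deg
d = -R_E*sin(el) + sqrt((R_E*sin(el))^2 + 2*R_E*h + h^2)
d = -6371.0000*sin(0.6614798) + sqrt((6371.0000*0.6142852)^2 + 2*6371.0000*15217.319 + 15217.319^2)
d = 17081.2033 km

17081.2033 km


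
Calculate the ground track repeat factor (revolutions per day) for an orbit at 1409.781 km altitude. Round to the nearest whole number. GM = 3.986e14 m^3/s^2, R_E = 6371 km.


r = 7.780781e+06 m
T = 2*pi*sqrt(r^3/mu) = 6830.3980 s = 113.8400 min
revs/day = 1440 / 113.8400 = 12.6493
Rounded: 13 revolutions per day

13 revolutions per day


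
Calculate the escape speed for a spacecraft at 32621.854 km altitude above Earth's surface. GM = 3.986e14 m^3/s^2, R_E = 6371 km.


r = 6371.0 + 32621.854 = 38992.8540 km = 3.8992854e+07 m
v_esc = sqrt(2*mu/r) = sqrt(2*3.986e14 / 3.8992854e+07)
v_esc = 4521.5895 m/s = 4.5216 km/s

4.5216 km/s


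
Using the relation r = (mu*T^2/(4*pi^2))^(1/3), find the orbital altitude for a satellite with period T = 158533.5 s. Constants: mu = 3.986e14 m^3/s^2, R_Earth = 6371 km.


T = 158533.5 s
r = (mu*T^2/(4*pi^2))^(1/3) = (3.986e14 * 158533.5^2 / (4*pi^2))^(1/3)
r = 6.3310132e+07 m = 63310.1318 km
alt = r - R_E = 63310.1318 - 6371 = 56939.1318 km

56939.1318 km


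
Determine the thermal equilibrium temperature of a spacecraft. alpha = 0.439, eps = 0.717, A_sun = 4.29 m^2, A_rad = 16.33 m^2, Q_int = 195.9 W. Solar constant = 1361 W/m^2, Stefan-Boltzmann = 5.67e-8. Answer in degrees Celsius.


Numerator = alpha*S*A_sun + Q_int = 0.439*1361*4.29 + 195.9 = 2759.0849 W
Denominator = eps*sigma*A_rad = 0.717*5.67e-8*16.33 = 6.6387819e-07 W/K^4
T^4 = 4.1560108e+09 K^4
T = 253.9038 K = -19.2462 C

-19.2462 degrees Celsius


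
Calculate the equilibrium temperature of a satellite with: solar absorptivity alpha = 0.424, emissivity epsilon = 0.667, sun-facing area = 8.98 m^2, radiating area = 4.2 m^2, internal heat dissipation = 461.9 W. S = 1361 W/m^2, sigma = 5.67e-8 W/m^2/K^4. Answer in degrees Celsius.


Numerator = alpha*S*A_sun + Q_int = 0.424*1361*8.98 + 461.9 = 5643.9347 W
Denominator = eps*sigma*A_rad = 0.667*5.67e-8*4.2 = 1.5883938e-07 W/K^4
T^4 = 3.5532339e+10 K^4
T = 434.1661 K = 161.0161 C

161.0161 degrees Celsius


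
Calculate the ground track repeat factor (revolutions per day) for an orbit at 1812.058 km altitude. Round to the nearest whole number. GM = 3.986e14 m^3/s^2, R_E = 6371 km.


r = 8.183058e+06 m
T = 2*pi*sqrt(r^3/mu) = 7366.8981 s = 122.7816 min
revs/day = 1440 / 122.7816 = 11.7281
Rounded: 12 revolutions per day

12 revolutions per day


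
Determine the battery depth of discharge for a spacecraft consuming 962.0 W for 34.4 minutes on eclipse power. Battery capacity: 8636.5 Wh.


E_used = P * t / 60 = 962.0 * 34.4 / 60 = 551.5467 Wh
DOD = E_used / E_total * 100 = 551.5467 / 8636.5 * 100
DOD = 6.3862 %

6.3862 %


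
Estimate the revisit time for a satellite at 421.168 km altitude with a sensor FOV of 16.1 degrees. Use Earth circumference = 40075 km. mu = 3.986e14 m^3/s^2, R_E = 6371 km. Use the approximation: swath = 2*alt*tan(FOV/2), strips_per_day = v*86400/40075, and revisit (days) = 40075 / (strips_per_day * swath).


swath = 2*421.168*tan(0.140499) = 119.1323 km
v = sqrt(mu/r) = 7660.6291 m/s = 7.6606 km/s
strips/day = v*86400/40075 = 7.6606*86400/40075 = 16.5160
coverage/day = strips * swath = 16.5160 * 119.1323 = 1967.5879 km
revisit = 40075 / 1967.5879 = 20.3676 days

20.3676 days


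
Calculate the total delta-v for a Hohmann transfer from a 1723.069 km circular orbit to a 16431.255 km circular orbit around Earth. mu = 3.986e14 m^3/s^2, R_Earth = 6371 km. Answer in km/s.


r1 = 8094.0690 km = 8.094069e+06 m
r2 = 22802.2550 km = 2.2802255e+07 m
dv1 = sqrt(mu/r1)*(sqrt(2*r2/(r1+r2)) - 1) = 1508.2659 m/s
dv2 = sqrt(mu/r2)*(1 - sqrt(2*r1/(r1+r2))) = 1154.6067 m/s
total dv = |dv1| + |dv2| = 1508.2659 + 1154.6067 = 2662.8726 m/s = 2.6629 km/s

2.6629 km/s


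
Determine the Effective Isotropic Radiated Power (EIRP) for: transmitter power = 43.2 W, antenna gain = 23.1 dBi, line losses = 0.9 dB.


Pt = 43.2 W = 16.3548 dBW
EIRP = Pt_dBW + Gt - losses = 16.3548 + 23.1 - 0.9 = 38.5548 dBW

38.5548 dBW


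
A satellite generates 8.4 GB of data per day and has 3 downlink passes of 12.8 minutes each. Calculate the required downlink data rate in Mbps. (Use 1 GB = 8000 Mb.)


total contact time = 3 * 12.8 * 60 = 2304.0000 s
data = 8.4 GB = 67200.0000 Mb
rate = 67200.0000 / 2304.0000 = 29.1667 Mbps

29.1667 Mbps


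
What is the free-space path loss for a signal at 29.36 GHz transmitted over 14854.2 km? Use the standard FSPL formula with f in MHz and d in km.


f = 29.36 GHz = 29360.0000 MHz
d = 14854.2 km
FSPL = 32.44 + 20*log10(29360.0000) + 20*log10(14854.2)
FSPL = 32.44 + 89.3551 + 83.4370
FSPL = 205.2321 dB

205.2321 dB


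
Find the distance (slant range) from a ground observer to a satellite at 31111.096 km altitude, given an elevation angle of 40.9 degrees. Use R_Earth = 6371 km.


h = 31111.096 km, el = 40.9 deg
d = -R_E*sin(el) + sqrt((R_E*sin(el))^2 + 2*R_E*h + h^2)
d = -6371.0000*sin(0.7138397) + sqrt((6371.0000*0.6547408)^2 + 2*6371.0000*31111.096 + 31111.096^2)
d = 33000.1148 km

33000.1148 km


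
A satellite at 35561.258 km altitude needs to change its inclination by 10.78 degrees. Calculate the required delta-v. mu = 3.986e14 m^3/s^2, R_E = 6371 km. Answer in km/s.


r = 41932.2580 km = 4.1932258e+07 m
V = sqrt(mu/r) = 3083.1491 m/s
di = 10.78 deg = 0.1881465 rad
dV = 2*V*sin(di/2) = 2*3083.1491*sin(0.09407325)
dV = 579.2285 m/s = 0.5792285 km/s

0.5792 km/s


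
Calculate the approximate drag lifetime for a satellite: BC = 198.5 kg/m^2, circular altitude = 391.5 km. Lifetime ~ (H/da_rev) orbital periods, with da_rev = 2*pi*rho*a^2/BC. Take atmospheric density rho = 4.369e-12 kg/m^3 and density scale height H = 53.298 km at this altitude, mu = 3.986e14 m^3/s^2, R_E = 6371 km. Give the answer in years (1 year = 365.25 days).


a = R_E + alt = 6762.5000 km = 6.7625e+06 m
da_rev = 2*pi*rho*a^2/BC = 2*pi*4.369e-12*(6.7625e+06)^2/198.5 = 6.324351 m per revolution
N = H/da_rev = 53298.0000 m / 6.324351 m = 8427.4261 revolutions
P = 2*pi*sqrt(a^3/mu) = 5534.4203 s
lifetime = N*P = 8427.4261 * 5534.4203 = 4.6640918e+07 s = 539.8254 days
years = 539.8254 / 365.25 = 1.4780 years

1.4780 years


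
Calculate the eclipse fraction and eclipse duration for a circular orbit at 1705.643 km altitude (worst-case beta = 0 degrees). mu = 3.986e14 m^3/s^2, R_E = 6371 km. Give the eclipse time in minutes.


r = 8076.6430 km
T = 120.3944 min
Eclipse fraction = arcsin(R_E/r)/pi = arcsin(6371.0000/8076.6430)/pi
= arcsin(0.7888178)/pi = 0.2893065
Eclipse duration = 0.2893065 * 120.3944 = 34.8309 min

34.8309 minutes


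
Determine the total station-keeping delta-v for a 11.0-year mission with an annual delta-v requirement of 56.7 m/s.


dV = rate * years = 56.7 * 11.0
dV = 623.7000 m/s

623.7000 m/s


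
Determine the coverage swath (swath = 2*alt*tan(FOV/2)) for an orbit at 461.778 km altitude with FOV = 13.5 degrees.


FOV = 13.5 deg = 0.2356194 rad
swath = 2 * alt * tan(FOV/2) = 2 * 461.778 * tan(0.1178097)
swath = 2 * 461.778 * 0.1183578
swath = 109.3101 km

109.3101 km


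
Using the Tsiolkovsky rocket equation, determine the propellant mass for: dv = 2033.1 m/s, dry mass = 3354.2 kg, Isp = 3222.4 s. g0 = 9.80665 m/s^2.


ve = Isp * g0 = 3222.4 * 9.80665 = 31600.948960 m/s
mass ratio = exp(dv/ve) = exp(2033.1/31600.948960) = 1.06645139
m_prop = m_dry * (mr - 1) = 3354.2 * (1.06645139 - 1)
m_prop = 222.8912 kg

222.8912 kg


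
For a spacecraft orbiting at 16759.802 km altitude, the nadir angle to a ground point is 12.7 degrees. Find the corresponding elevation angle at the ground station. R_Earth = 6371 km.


r = R_E + alt = 23130.8020 km
Law of sines in the satellite / Earth-center / ground-point triangle:
  sin(nadir)/R_E = sin(90 + el)/r  =>  cos(el) = (r/R_E)*sin(nadir)
cos(el) = (23130.8020 / 6371.0000) * sin(12.7 deg) = 0.7981822
el = arccos(0.7981822) = 37.0431 deg
(Earth-central angle = 90 - nadir - el = 40.2569 deg)

37.0431 degrees


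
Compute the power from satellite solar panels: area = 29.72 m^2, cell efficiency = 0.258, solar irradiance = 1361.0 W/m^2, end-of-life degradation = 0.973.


P = area * eta * S * degradation
P = 29.72 * 0.258 * 1361.0 * 0.973
P = 10154.0542 W

10154.0542 W


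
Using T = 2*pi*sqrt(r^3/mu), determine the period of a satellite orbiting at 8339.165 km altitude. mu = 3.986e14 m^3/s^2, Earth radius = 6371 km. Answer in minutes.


r = 14710.1650 km = 1.4710165e+07 m
T = 2*pi*sqrt(r^3/mu) = 2*pi*sqrt(3.1831172e+21 / 3.986e14)
T = 17755.6893 s = 295.9282 min

295.9282 minutes


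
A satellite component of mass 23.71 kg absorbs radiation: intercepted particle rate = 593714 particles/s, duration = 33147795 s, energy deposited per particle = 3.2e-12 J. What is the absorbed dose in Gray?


Total energy deposited = rate * time * E_per
  = 593714 * 33147795 * 3.2e-12 = 62.9770 J
Dose = E_total / mass = 62.9770 / 23.71
Dose = 2.6561 Gy

2.6561 Gy


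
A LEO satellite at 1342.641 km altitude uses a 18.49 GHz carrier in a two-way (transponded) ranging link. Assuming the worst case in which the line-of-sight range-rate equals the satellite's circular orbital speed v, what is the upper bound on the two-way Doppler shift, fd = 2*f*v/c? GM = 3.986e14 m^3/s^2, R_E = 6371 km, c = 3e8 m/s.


r = 7.713641e+06 m
v = sqrt(mu/r) = 7188.5109 m/s (worst-case radial velocity)
f = 18.49 GHz = 1.849e+10 Hz
fd = 2*f*v/c = 2*1.849e+10*7188.5109/3.0e+08
fd = 886103.7776 Hz

886103.7776 Hz


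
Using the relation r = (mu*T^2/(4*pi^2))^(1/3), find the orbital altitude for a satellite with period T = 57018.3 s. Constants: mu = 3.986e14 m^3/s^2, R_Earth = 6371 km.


T = 57018.3 s
r = (mu*T^2/(4*pi^2))^(1/3) = (3.986e14 * 57018.3^2 / (4*pi^2))^(1/3)
r = 3.2018577e+07 m = 32018.5772 km
alt = r - R_E = 32018.5772 - 6371 = 25647.5772 km

25647.5772 km


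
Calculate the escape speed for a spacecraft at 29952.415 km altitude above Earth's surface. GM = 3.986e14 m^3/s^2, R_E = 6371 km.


r = 6371.0 + 29952.415 = 36323.4150 km = 3.6323415e+07 m
v_esc = sqrt(2*mu/r) = sqrt(2*3.986e14 / 3.6323415e+07)
v_esc = 4684.7919 m/s = 4.6848 km/s

4.6848 km/s


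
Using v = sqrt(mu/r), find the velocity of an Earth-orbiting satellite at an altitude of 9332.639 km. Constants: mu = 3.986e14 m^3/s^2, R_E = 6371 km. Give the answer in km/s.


r = R_E + alt = 6371.0 + 9332.639 = 15703.6390 km = 1.5703639e+07 m
v = sqrt(mu/r) = sqrt(3.986e14 / 1.5703639e+07) = 5038.1199 m/s = 5.0381 km/s

5.0381 km/s


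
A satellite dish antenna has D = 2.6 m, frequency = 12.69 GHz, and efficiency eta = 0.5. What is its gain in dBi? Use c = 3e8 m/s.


lambda = c/f = 3e8 / 1.269e+10 = 0.02364066 m
G = eta*(pi*D/lambda)^2 = 0.5*(pi*2.6/0.02364066)^2
G = 59689.3955 (linear)
G = 10*log10(59689.3955) = 47.7590 dBi

47.7590 dBi


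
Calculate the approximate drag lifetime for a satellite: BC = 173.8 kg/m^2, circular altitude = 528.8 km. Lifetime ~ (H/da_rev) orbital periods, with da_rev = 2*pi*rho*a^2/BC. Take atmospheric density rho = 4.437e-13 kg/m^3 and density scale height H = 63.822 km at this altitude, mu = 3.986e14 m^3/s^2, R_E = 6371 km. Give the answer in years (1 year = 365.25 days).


a = R_E + alt = 6899.8000 km = 6.8998e+06 m
da_rev = 2*pi*rho*a^2/BC = 2*pi*4.437e-13*(6.8998e+06)^2/173.8 = 0.763646788 m per revolution
N = H/da_rev = 63822.0000 m / 0.763646788 m = 83575.2877 revolutions
P = 2*pi*sqrt(a^3/mu) = 5703.8221 s
lifetime = N*P = 83575.2877 * 5703.8221 = 4.7669858e+08 s = 5517.3446 days
years = 5517.3446 / 365.25 = 15.1057 years

15.1057 years
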